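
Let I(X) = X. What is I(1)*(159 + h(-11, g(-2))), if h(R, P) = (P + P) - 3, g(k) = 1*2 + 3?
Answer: 166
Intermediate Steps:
g(k) = 5 (g(k) = 2 + 3 = 5)
h(R, P) = -3 + 2*P (h(R, P) = 2*P - 3 = -3 + 2*P)
I(1)*(159 + h(-11, g(-2))) = 1*(159 + (-3 + 2*5)) = 1*(159 + (-3 + 10)) = 1*(159 + 7) = 1*166 = 166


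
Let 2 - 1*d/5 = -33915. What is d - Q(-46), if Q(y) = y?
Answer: 169631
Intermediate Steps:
d = 169585 (d = 10 - 5*(-33915) = 10 + 169575 = 169585)
d - Q(-46) = 169585 - 1*(-46) = 169585 + 46 = 169631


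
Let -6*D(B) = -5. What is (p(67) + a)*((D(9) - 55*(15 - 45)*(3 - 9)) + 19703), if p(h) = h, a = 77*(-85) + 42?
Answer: -189292414/3 ≈ -6.3097e+7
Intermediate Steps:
D(B) = 5/6 (D(B) = -1/6*(-5) = 5/6)
a = -6503 (a = -6545 + 42 = -6503)
(p(67) + a)*((D(9) - 55*(15 - 45)*(3 - 9)) + 19703) = (67 - 6503)*((5/6 - 55*(15 - 45)*(3 - 9)) + 19703) = -6436*((5/6 - (-1650)*(-6)) + 19703) = -6436*((5/6 - 55*180) + 19703) = -6436*((5/6 - 9900) + 19703) = -6436*(-59395/6 + 19703) = -6436*58823/6 = -189292414/3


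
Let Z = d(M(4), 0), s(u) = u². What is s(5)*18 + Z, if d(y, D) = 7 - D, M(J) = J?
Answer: 457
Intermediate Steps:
Z = 7 (Z = 7 - 1*0 = 7 + 0 = 7)
s(5)*18 + Z = 5²*18 + 7 = 25*18 + 7 = 450 + 7 = 457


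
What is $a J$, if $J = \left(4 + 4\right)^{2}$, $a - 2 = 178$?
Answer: $11520$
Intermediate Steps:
$a = 180$ ($a = 2 + 178 = 180$)
$J = 64$ ($J = 8^{2} = 64$)
$a J = 180 \cdot 64 = 11520$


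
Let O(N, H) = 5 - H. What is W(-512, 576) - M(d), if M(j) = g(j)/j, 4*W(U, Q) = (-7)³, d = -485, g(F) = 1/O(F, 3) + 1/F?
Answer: -80681209/940900 ≈ -85.749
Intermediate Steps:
g(F) = ½ + 1/F (g(F) = 1/(5 - 1*3) + 1/F = 1/(5 - 3) + 1/F = 1/2 + 1/F = 1*(½) + 1/F = ½ + 1/F)
W(U, Q) = -343/4 (W(U, Q) = (¼)*(-7)³ = (¼)*(-343) = -343/4)
M(j) = (2 + j)/(2*j²) (M(j) = ((2 + j)/(2*j))/j = (2 + j)/(2*j²))
W(-512, 576) - M(d) = -343/4 - (2 - 485)/(2*(-485)²) = -343/4 - (-483)/(2*235225) = -343/4 - 1*(-483/470450) = -343/4 + 483/470450 = -80681209/940900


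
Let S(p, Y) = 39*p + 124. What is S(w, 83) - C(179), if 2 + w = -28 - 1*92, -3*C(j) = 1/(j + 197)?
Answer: -5227151/1128 ≈ -4634.0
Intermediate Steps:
C(j) = -1/(3*(197 + j)) (C(j) = -1/(3*(j + 197)) = -1/(3*(197 + j)))
w = -122 (w = -2 + (-28 - 1*92) = -2 + (-28 - 92) = -2 - 120 = -122)
S(p, Y) = 124 + 39*p
S(w, 83) - C(179) = (124 + 39*(-122)) - (-1)/(591 + 3*179) = (124 - 4758) - (-1)/(591 + 537) = -4634 - (-1)/1128 = -4634 - 1*(-1/1128) = -4634 + 1/1128 = -5227151/1128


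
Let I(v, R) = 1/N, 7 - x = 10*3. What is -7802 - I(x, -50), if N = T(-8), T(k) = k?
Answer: -62415/8 ≈ -7801.9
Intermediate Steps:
x = -23 (x = 7 - 10*3 = 7 - 1*30 = 7 - 30 = -23)
N = -8
I(v, R) = -⅛ (I(v, R) = 1/(-8) = -⅛)
-7802 - I(x, -50) = -7802 - 1*(-⅛) = -7802 + ⅛ = -62415/8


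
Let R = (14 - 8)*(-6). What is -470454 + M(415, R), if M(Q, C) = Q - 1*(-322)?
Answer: -469717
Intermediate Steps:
R = -36 (R = 6*(-6) = -36)
M(Q, C) = 322 + Q (M(Q, C) = Q + 322 = 322 + Q)
-470454 + M(415, R) = -470454 + (322 + 415) = -470454 + 737 = -469717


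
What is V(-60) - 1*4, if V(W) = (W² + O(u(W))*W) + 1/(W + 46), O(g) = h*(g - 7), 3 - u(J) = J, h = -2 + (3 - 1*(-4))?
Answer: -184857/14 ≈ -13204.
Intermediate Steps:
h = 5 (h = -2 + (3 + 4) = -2 + 7 = 5)
u(J) = 3 - J
O(g) = -35 + 5*g (O(g) = 5*(g - 7) = 5*(-7 + g) = -35 + 5*g)
V(W) = W² + 1/(46 + W) + W*(-20 - 5*W) (V(W) = (W² + (-35 + 5*(3 - W))*W) + 1/(W + 46) = (W² + (-35 + (15 - 5*W))*W) + 1/(46 + W) = (W² + (-20 - 5*W)*W) + 1/(46 + W) = (W² + W*(-20 - 5*W)) + 1/(46 + W) = W² + 1/(46 + W) + W*(-20 - 5*W))
V(-60) - 1*4 = (1 - 920*(-60) - 204*(-60)² - 4*(-60)³)/(46 - 60) - 1*4 = (1 + 55200 - 204*3600 - 4*(-216000))/(-14) - 4 = -(1 + 55200 - 734400 + 864000)/14 - 4 = -1/14*184801 - 4 = -184801/14 - 4 = -184857/14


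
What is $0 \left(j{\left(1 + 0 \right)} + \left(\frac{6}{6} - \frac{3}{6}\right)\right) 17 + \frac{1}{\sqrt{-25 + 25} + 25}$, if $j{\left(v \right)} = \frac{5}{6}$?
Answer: $\frac{1}{25} \approx 0.04$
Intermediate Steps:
$j{\left(v \right)} = \frac{5}{6}$ ($j{\left(v \right)} = 5 \cdot \frac{1}{6} = \frac{5}{6}$)
$0 \left(j{\left(1 + 0 \right)} + \left(\frac{6}{6} - \frac{3}{6}\right)\right) 17 + \frac{1}{\sqrt{-25 + 25} + 25} = 0 \left(\frac{5}{6} + \left(\frac{6}{6} - \frac{3}{6}\right)\right) 17 + \frac{1}{\sqrt{-25 + 25} + 25} = 0 \left(\frac{5}{6} + \left(6 \cdot \frac{1}{6} - \frac{1}{2}\right)\right) 17 + \frac{1}{\sqrt{0} + 25} = 0 \left(\frac{5}{6} + \left(1 - \frac{1}{2}\right)\right) 17 + \frac{1}{0 + 25} = 0 \left(\frac{5}{6} + \frac{1}{2}\right) 17 + \frac{1}{25} = 0 \cdot \frac{4}{3} \cdot 17 + \frac{1}{25} = 0 \cdot 17 + \frac{1}{25} = 0 + \frac{1}{25} = \frac{1}{25}$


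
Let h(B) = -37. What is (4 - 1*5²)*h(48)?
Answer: 777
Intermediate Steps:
(4 - 1*5²)*h(48) = (4 - 1*5²)*(-37) = (4 - 1*25)*(-37) = (4 - 25)*(-37) = -21*(-37) = 777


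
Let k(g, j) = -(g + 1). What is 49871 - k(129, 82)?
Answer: 50001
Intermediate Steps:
k(g, j) = -1 - g (k(g, j) = -(1 + g) = -1 - g)
49871 - k(129, 82) = 49871 - (-1 - 1*129) = 49871 - (-1 - 129) = 49871 - 1*(-130) = 49871 + 130 = 50001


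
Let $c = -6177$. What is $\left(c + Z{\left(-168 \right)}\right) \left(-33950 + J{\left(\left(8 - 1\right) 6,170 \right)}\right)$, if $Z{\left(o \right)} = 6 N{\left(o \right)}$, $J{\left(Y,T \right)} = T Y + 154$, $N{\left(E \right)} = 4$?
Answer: $164014368$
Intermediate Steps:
$J{\left(Y,T \right)} = 154 + T Y$
$Z{\left(o \right)} = 24$ ($Z{\left(o \right)} = 6 \cdot 4 = 24$)
$\left(c + Z{\left(-168 \right)}\right) \left(-33950 + J{\left(\left(8 - 1\right) 6,170 \right)}\right) = \left(-6177 + 24\right) \left(-33950 + \left(154 + 170 \left(8 - 1\right) 6\right)\right) = - 6153 \left(-33950 + \left(154 + 170 \cdot 7 \cdot 6\right)\right) = - 6153 \left(-33950 + \left(154 + 170 \cdot 42\right)\right) = - 6153 \left(-33950 + \left(154 + 7140\right)\right) = - 6153 \left(-33950 + 7294\right) = \left(-6153\right) \left(-26656\right) = 164014368$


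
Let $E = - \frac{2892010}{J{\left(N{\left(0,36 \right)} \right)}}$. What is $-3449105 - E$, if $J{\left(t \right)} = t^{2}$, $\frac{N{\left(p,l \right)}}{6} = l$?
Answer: $- \frac{80459275435}{23328} \approx -3.449 \cdot 10^{6}$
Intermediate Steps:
$N{\left(p,l \right)} = 6 l$
$E = - \frac{1446005}{23328}$ ($E = - \frac{2892010}{\left(6 \cdot 36\right)^{2}} = - \frac{2892010}{216^{2}} = - \frac{2892010}{46656} = \left(-2892010\right) \frac{1}{46656} = - \frac{1446005}{23328} \approx -61.986$)
$-3449105 - E = -3449105 - - \frac{1446005}{23328} = -3449105 + \frac{1446005}{23328} = - \frac{80459275435}{23328}$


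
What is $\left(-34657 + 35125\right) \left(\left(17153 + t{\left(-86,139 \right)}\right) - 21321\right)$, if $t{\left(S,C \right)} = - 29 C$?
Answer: $-3837132$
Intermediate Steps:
$\left(-34657 + 35125\right) \left(\left(17153 + t{\left(-86,139 \right)}\right) - 21321\right) = \left(-34657 + 35125\right) \left(\left(17153 - 4031\right) - 21321\right) = 468 \left(\left(17153 - 4031\right) - 21321\right) = 468 \left(13122 - 21321\right) = 468 \left(-8199\right) = -3837132$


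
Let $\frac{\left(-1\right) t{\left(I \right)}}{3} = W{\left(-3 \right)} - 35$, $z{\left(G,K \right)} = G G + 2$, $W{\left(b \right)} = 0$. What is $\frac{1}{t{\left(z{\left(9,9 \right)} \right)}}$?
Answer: $\frac{1}{105} \approx 0.0095238$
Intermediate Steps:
$z{\left(G,K \right)} = 2 + G^{2}$ ($z{\left(G,K \right)} = G^{2} + 2 = 2 + G^{2}$)
$t{\left(I \right)} = 105$ ($t{\left(I \right)} = - 3 \left(0 - 35\right) = \left(-3\right) \left(-35\right) = 105$)
$\frac{1}{t{\left(z{\left(9,9 \right)} \right)}} = \frac{1}{105}$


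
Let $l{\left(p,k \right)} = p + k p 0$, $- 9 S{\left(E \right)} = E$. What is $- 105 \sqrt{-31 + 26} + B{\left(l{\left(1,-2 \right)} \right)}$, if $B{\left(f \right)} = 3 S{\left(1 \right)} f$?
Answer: $- \frac{1}{3} - 105 i \sqrt{5} \approx -0.33333 - 234.79 i$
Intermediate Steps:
$S{\left(E \right)} = - \frac{E}{9}$
$l{\left(p,k \right)} = p$ ($l{\left(p,k \right)} = p + 0 = p$)
$B{\left(f \right)} = - \frac{f}{3}$ ($B{\left(f \right)} = 3 \left(\left(- \frac{1}{9}\right) 1\right) f = 3 \left(- \frac{1}{9}\right) f = - \frac{f}{3}$)
$- 105 \sqrt{-31 + 26} + B{\left(l{\left(1,-2 \right)} \right)} = - 105 \sqrt{-31 + 26} - \frac{1}{3} = - 105 \sqrt{-5} - \frac{1}{3} = - 105 i \sqrt{5} - \frac{1}{3} = - \frac{1}{3} - 105 i \sqrt{5}$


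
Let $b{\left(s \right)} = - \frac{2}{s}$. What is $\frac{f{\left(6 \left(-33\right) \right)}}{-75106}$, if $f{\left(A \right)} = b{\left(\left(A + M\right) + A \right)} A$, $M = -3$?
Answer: $\frac{66}{4994549} \approx 1.3214 \cdot 10^{-5}$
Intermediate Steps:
$f{\left(A \right)} = - \frac{2 A}{-3 + 2 A}$ ($f{\left(A \right)} = - \frac{2}{\left(A - 3\right) + A} A = - \frac{2}{\left(-3 + A\right) + A} A = - \frac{2}{-3 + 2 A} A = - \frac{2 A}{-3 + 2 A}$)
$\frac{f{\left(6 \left(-33\right) \right)}}{-75106} = \frac{\left(-2\right) 6 \left(-33\right) \frac{1}{-3 + 2 \cdot 6 \left(-33\right)}}{-75106} = \left(-2\right) \left(-198\right) \frac{1}{-3 + 2 \left(-198\right)} \left(- \frac{1}{75106}\right) = \left(-2\right) \left(-198\right) \frac{1}{-3 - 396} \left(- \frac{1}{75106}\right) = \left(-2\right) \left(-198\right) \frac{1}{-399} \left(- \frac{1}{75106}\right) = \left(-2\right) \left(-198\right) \left(- \frac{1}{399}\right) \left(- \frac{1}{75106}\right) = \left(- \frac{132}{133}\right) \left(- \frac{1}{75106}\right) = \frac{66}{4994549}$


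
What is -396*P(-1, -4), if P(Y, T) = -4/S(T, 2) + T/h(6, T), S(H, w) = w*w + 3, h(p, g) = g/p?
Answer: -15048/7 ≈ -2149.7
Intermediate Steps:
S(H, w) = 3 + w² (S(H, w) = w² + 3 = 3 + w²)
P(Y, T) = 38/7 (P(Y, T) = -4/(3 + 2²) + T/((T/6)) = -4/(3 + 4) + T/((T*(⅙))) = -4/7 + T/((T/6)) = -4*⅐ + T*(6/T) = -4/7 + 6 = 38/7)
-396*P(-1, -4) = -396*38/7 = -15048/7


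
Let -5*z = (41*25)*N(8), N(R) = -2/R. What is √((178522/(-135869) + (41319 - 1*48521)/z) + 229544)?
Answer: √177969664394093138110/27853145 ≈ 478.96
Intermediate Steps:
z = 205/4 (z = -41*25*(-2/8)/5 = -205*(-2*⅛) = -205*(-1)/4 = -⅕*(-1025/4) = 205/4 ≈ 51.250)
√((178522/(-135869) + (41319 - 1*48521)/z) + 229544) = √((178522/(-135869) + (41319 - 1*48521)/(205/4)) + 229544) = √((178522*(-1/135869) + (41319 - 48521)*(4/205)) + 229544) = √((-178522/135869 - 7202*4/205) + 229544) = √((-178522/135869 - 28808/205) + 229544) = √(-3950711162/27853145 + 229544) = √(6389571604718/27853145) = √177969664394093138110/27853145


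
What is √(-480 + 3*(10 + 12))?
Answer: 3*I*√46 ≈ 20.347*I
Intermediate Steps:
√(-480 + 3*(10 + 12)) = √(-480 + 3*22) = √(-480 + 66) = √(-414) = 3*I*√46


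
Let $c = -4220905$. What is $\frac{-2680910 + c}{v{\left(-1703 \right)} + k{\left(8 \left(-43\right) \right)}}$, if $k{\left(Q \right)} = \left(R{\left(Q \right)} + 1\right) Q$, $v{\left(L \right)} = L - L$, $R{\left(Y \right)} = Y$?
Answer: $- \frac{6901815}{117992} \approx -58.494$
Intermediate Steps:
$v{\left(L \right)} = 0$
$k{\left(Q \right)} = Q \left(1 + Q\right)$ ($k{\left(Q \right)} = \left(Q + 1\right) Q = \left(1 + Q\right) Q = Q \left(1 + Q\right)$)
$\frac{-2680910 + c}{v{\left(-1703 \right)} + k{\left(8 \left(-43\right) \right)}} = \frac{-2680910 - 4220905}{0 + 8 \left(-43\right) \left(1 + 8 \left(-43\right)\right)} = - \frac{6901815}{0 - 344 \left(1 - 344\right)} = - \frac{6901815}{0 - -117992} = - \frac{6901815}{0 + 117992} = - \frac{6901815}{117992}$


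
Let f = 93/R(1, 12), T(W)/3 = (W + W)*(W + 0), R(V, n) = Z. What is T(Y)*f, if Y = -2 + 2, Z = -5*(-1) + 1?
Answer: 0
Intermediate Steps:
Z = 6 (Z = 5 + 1 = 6)
R(V, n) = 6
Y = 0
T(W) = 6*W² (T(W) = 3*((W + W)*(W + 0)) = 3*((2*W)*W) = 3*(2*W²) = 6*W²)
f = 31/2 (f = 93/6 = 93*(⅙) = 31/2 ≈ 15.500)
T(Y)*f = (6*0²)*(31/2) = (6*0)*(31/2) = 0*(31/2) = 0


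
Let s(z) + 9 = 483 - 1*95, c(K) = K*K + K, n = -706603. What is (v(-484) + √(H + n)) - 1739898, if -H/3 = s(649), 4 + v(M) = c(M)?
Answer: -1506130 + 2*I*√176935 ≈ -1.5061e+6 + 841.27*I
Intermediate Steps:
c(K) = K + K² (c(K) = K² + K = K + K²)
s(z) = 379 (s(z) = -9 + (483 - 1*95) = -9 + (483 - 95) = -9 + 388 = 379)
v(M) = -4 + M*(1 + M)
H = -1137 (H = -3*379 = -1137)
(v(-484) + √(H + n)) - 1739898 = ((-4 - 484*(1 - 484)) + √(-1137 - 706603)) - 1739898 = ((-4 - 484*(-483)) + √(-707740)) - 1739898 = ((-4 + 233772) + 2*I*√176935) - 1739898 = (233768 + 2*I*√176935) - 1739898 = -1506130 + 2*I*√176935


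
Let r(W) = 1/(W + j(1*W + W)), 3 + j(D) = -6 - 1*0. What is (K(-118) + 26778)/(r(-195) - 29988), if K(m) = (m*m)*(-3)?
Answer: 3058776/6117553 ≈ 0.50000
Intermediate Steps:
K(m) = -3*m**2 (K(m) = m**2*(-3) = -3*m**2)
j(D) = -9 (j(D) = -3 + (-6 - 1*0) = -3 + (-6 + 0) = -3 - 6 = -9)
r(W) = 1/(-9 + W) (r(W) = 1/(W - 9) = 1/(-9 + W))
(K(-118) + 26778)/(r(-195) - 29988) = (-3*(-118)**2 + 26778)/(1/(-9 - 195) - 29988) = (-3*13924 + 26778)/(1/(-204) - 29988) = (-41772 + 26778)/(-1/204 - 29988) = -14994/(-6117553/204) = -14994*(-204/6117553) = 3058776/6117553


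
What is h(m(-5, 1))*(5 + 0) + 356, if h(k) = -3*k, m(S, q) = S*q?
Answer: 431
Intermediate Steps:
h(m(-5, 1))*(5 + 0) + 356 = (-(-15))*(5 + 0) + 356 = -3*(-5)*5 + 356 = 15*5 + 356 = 75 + 356 = 431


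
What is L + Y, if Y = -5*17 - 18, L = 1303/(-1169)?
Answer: -121710/1169 ≈ -104.11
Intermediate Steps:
L = -1303/1169 (L = 1303*(-1/1169) = -1303/1169 ≈ -1.1146)
Y = -103 (Y = -85 - 18 = -103)
L + Y = -1303/1169 - 103 = -121710/1169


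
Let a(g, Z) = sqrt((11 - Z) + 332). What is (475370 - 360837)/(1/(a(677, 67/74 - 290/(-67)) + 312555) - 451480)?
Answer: -236277686635872034253655/931387896602791775935043 + 2161*sqrt(8302889910)/1862775793205583551870086 ≈ -0.25368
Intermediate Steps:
a(g, Z) = sqrt(343 - Z)
(475370 - 360837)/(1/(a(677, 67/74 - 290/(-67)) + 312555) - 451480) = (475370 - 360837)/(1/(sqrt(343 - (67/74 - 290/(-67))) + 312555) - 451480) = 114533/(1/(sqrt(343 - (67*(1/74) - 290*(-1/67))) + 312555) - 451480) = 114533/(1/(sqrt(343 - (67/74 + 290/67)) + 312555) - 451480) = 114533/(1/(sqrt(343 - 1*25949/4958) + 312555) - 451480) = 114533/(1/(sqrt(343 - 25949/4958) + 312555) - 451480) = 114533/(1/(sqrt(1674645/4958) + 312555) - 451480) = 114533/(1/(sqrt(8302889910)/4958 + 312555) - 451480) = 114533/(1/(312555 + sqrt(8302889910)/4958) - 451480) = 114533/(-451480 + 1/(312555 + sqrt(8302889910)/4958))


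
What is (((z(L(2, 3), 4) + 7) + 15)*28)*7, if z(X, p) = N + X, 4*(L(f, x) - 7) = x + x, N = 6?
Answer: 7154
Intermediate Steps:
L(f, x) = 7 + x/2 (L(f, x) = 7 + (x + x)/4 = 7 + (2*x)/4 = 7 + x/2)
z(X, p) = 6 + X
(((z(L(2, 3), 4) + 7) + 15)*28)*7 = ((((6 + (7 + (½)*3)) + 7) + 15)*28)*7 = ((((6 + (7 + 3/2)) + 7) + 15)*28)*7 = ((((6 + 17/2) + 7) + 15)*28)*7 = (((29/2 + 7) + 15)*28)*7 = ((43/2 + 15)*28)*7 = ((73/2)*28)*7 = 1022*7 = 7154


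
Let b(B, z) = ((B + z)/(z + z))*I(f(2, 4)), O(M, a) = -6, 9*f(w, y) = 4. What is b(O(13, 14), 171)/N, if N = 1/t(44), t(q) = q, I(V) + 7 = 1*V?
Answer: -71390/513 ≈ -139.16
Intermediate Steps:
f(w, y) = 4/9 (f(w, y) = (1/9)*4 = 4/9)
I(V) = -7 + V (I(V) = -7 + 1*V = -7 + V)
N = 1/44 ≈ 0.022727
b(B, z) = -59*(B + z)/(18*z) (b(B, z) = ((B + z)/(z + z))*(-7 + 4/9) = ((B + z)/((2*z)))*(-59/9) = ((B + z)*(1/(2*z)))*(-59/9) = ((B + z)/(2*z))*(-59/9) = -59*(B + z)/(18*z))
b(O(13, 14), 171)/N = ((59/18)*(-1*(-6) - 1*171)/171)/(1/44) = ((59/18)*(1/171)*(6 - 171))*44 = ((59/18)*(1/171)*(-165))*44 = -3245/1026*44 = -71390/513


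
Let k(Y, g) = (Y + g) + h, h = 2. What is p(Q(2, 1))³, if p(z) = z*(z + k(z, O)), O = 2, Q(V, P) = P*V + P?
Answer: 27000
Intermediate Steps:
Q(V, P) = P + P*V
k(Y, g) = 2 + Y + g (k(Y, g) = (Y + g) + 2 = 2 + Y + g)
p(z) = z*(4 + 2*z) (p(z) = z*(z + (2 + z + 2)) = z*(z + (4 + z)) = z*(4 + 2*z))
p(Q(2, 1))³ = (2*(1*(1 + 2))*(2 + 1*(1 + 2)))³ = (2*(1*3)*(2 + 1*3))³ = (2*3*(2 + 3))³ = (2*3*5)³ = 30³ = 27000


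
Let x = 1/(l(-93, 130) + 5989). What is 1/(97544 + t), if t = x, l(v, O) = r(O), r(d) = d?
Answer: 6119/596871737 ≈ 1.0252e-5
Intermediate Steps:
l(v, O) = O
x = 1/6119 (x = 1/(130 + 5989) = 1/6119 ≈ 0.00016343)
t = 1/6119 ≈ 0.00016343
1/(97544 + t) = 1/(97544 + 1/6119) = 1/(596871737/6119) = 6119/596871737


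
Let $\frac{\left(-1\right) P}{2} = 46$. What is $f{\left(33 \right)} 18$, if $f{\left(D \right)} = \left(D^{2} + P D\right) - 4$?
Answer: $-35118$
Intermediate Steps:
$P = -92$ ($P = \left(-2\right) 46 = -92$)
$f{\left(D \right)} = -4 + D^{2} - 92 D$ ($f{\left(D \right)} = \left(D^{2} - 92 D\right) - 4 = -4 + D^{2} - 92 D$)
$f{\left(33 \right)} 18 = \left(-4 + 33^{2} - 3036\right) 18 = \left(-4 + 1089 - 3036\right) 18 = \left(-1951\right) 18 = -35118$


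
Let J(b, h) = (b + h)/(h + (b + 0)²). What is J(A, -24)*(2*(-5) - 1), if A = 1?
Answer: -11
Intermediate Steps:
J(b, h) = (b + h)/(h + b²)
J(A, -24)*(2*(-5) - 1) = ((1 - 24)/(-24 + 1²))*(2*(-5) - 1) = (-23/(-24 + 1))*(-10 - 1) = (-23/(-23))*(-11) = -1/23*(-23)*(-11) = 1*(-11) = -11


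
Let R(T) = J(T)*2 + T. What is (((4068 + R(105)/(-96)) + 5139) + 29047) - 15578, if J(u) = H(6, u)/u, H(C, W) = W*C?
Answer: 725593/32 ≈ 22675.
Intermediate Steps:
H(C, W) = C*W
J(u) = 6 (J(u) = (6*u)/u = 6)
R(T) = 12 + T (R(T) = 6*2 + T = 12 + T)
(((4068 + R(105)/(-96)) + 5139) + 29047) - 15578 = (((4068 + (12 + 105)/(-96)) + 5139) + 29047) - 15578 = (((4068 + 117*(-1/96)) + 5139) + 29047) - 15578 = (((4068 - 39/32) + 5139) + 29047) - 15578 = ((130137/32 + 5139) + 29047) - 15578 = (294585/32 + 29047) - 15578 = 1224089/32 - 15578 = 725593/32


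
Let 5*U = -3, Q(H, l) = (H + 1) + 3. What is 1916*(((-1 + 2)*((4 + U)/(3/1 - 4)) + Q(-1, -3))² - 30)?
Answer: -1429336/25 ≈ -57173.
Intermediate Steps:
Q(H, l) = 4 + H (Q(H, l) = (1 + H) + 3 = 4 + H)
U = -⅗ (U = (⅕)*(-3) = -⅗ ≈ -0.60000)
1916*(((-1 + 2)*((4 + U)/(3/1 - 4)) + Q(-1, -3))² - 30) = 1916*(((-1 + 2)*((4 - ⅗)/(3/1 - 4)) + (4 - 1))² - 30) = 1916*((1*(17/(5*(3*1 - 4))) + 3)² - 30) = 1916*((1*(17/(5*(3 - 4))) + 3)² - 30) = 1916*((1*((17/5)/(-1)) + 3)² - 30) = 1916*((1*((17/5)*(-1)) + 3)² - 30) = 1916*((1*(-17/5) + 3)² - 30) = 1916*((-17/5 + 3)² - 30) = 1916*((-⅖)² - 30) = 1916*(4/25 - 30) = 1916*(-746/25) = -1429336/25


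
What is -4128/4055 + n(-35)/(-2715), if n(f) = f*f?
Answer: -3234979/2201865 ≈ -1.4692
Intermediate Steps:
n(f) = f²
-4128/4055 + n(-35)/(-2715) = -4128/4055 + (-35)²/(-2715) = -4128*1/4055 + 1225*(-1/2715) = -4128/4055 - 245/543 = -3234979/2201865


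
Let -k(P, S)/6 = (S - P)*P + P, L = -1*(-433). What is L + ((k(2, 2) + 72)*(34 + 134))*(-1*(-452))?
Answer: 4556593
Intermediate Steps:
L = 433
k(P, S) = -6*P - 6*P*(S - P) (k(P, S) = -6*((S - P)*P + P) = -6*(P*(S - P) + P) = -6*(P + P*(S - P)) = -6*P - 6*P*(S - P))
L + ((k(2, 2) + 72)*(34 + 134))*(-1*(-452)) = 433 + ((6*2*(-1 + 2 - 1*2) + 72)*(34 + 134))*(-1*(-452)) = 433 + ((6*2*(-1 + 2 - 2) + 72)*168)*452 = 433 + ((6*2*(-1) + 72)*168)*452 = 433 + ((-12 + 72)*168)*452 = 433 + (60*168)*452 = 433 + 10080*452 = 433 + 4556160 = 4556593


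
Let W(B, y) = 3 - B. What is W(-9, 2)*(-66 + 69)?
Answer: 36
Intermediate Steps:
W(-9, 2)*(-66 + 69) = (3 - 1*(-9))*(-66 + 69) = (3 + 9)*3 = 12*3 = 36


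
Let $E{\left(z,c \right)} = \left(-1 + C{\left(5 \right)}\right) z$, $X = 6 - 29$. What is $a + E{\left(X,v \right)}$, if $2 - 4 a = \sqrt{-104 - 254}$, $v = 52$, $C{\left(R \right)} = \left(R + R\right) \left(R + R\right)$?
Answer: $- \frac{4553}{2} - \frac{i \sqrt{358}}{4} \approx -2276.5 - 4.7302 i$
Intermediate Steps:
$C{\left(R \right)} = 4 R^{2}$ ($C{\left(R \right)} = 2 R 2 R = 4 R^{2}$)
$X = -23$ ($X = 6 - 29 = -23$)
$E{\left(z,c \right)} = 99 z$ ($E{\left(z,c \right)} = \left(-1 + 4 \cdot 5^{2}\right) z = \left(-1 + 4 \cdot 25\right) z = \left(-1 + 100\right) z = 99 z$)
$a = \frac{1}{2} - \frac{i \sqrt{358}}{4}$ ($a = \frac{1}{2} - \frac{\sqrt{-104 - 254}}{4} = \frac{1}{2} - \frac{\sqrt{-358}}{4} = \frac{1}{2} - \frac{i \sqrt{358}}{4} \approx 0.5 - 4.7302 i$)
$a + E{\left(X,v \right)} = \left(\frac{1}{2} - \frac{i \sqrt{358}}{4}\right) + 99 \left(-23\right) = \left(\frac{1}{2} - \frac{i \sqrt{358}}{4}\right) - 2277 = - \frac{4553}{2} - \frac{i \sqrt{358}}{4}$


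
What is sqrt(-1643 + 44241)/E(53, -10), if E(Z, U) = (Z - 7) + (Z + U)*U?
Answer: -19*sqrt(118)/384 ≈ -0.53748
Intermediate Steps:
E(Z, U) = -7 + Z + U*(U + Z) (E(Z, U) = (-7 + Z) + (U + Z)*U = (-7 + Z) + U*(U + Z) = -7 + Z + U*(U + Z))
sqrt(-1643 + 44241)/E(53, -10) = sqrt(-1643 + 44241)/(-7 + 53 + (-10)**2 - 10*53) = sqrt(42598)/(-7 + 53 + 100 - 530) = (19*sqrt(118))/(-384) = (19*sqrt(118))*(-1/384) = -19*sqrt(118)/384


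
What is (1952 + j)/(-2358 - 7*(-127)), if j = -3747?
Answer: 1795/1469 ≈ 1.2219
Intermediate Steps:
(1952 + j)/(-2358 - 7*(-127)) = (1952 - 3747)/(-2358 - 7*(-127)) = -1795/(-2358 + 889) = -1795/(-1469) = -1795*(-1/1469) = 1795/1469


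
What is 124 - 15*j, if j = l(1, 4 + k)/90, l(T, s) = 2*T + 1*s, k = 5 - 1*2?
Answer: 245/2 ≈ 122.50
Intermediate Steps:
k = 3 (k = 5 - 2 = 3)
l(T, s) = s + 2*T (l(T, s) = 2*T + s = s + 2*T)
j = ⅒ (j = ((4 + 3) + 2*1)/90 = (7 + 2)*(1/90) = 9*(1/90) = ⅒ ≈ 0.10000)
124 - 15*j = 124 - 15*⅒ = 124 - 3/2 = 245/2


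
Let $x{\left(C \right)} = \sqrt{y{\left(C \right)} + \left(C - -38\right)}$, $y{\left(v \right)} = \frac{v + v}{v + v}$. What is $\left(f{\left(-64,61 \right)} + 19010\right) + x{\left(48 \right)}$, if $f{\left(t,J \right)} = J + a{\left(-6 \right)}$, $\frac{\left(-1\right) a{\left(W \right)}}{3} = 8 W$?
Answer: $19215 + \sqrt{87} \approx 19224.0$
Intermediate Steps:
$a{\left(W \right)} = - 24 W$ ($a{\left(W \right)} = - 3 \cdot 8 W = - 24 W$)
$f{\left(t,J \right)} = 144 + J$ ($f{\left(t,J \right)} = J - -144 = J + 144 = 144 + J$)
$y{\left(v \right)} = 1$ ($y{\left(v \right)} = \frac{2 v}{2 v} = 2 v \frac{1}{2 v} = 1$)
$x{\left(C \right)} = \sqrt{39 + C}$ ($x{\left(C \right)} = \sqrt{1 + \left(C - -38\right)} = \sqrt{1 + \left(C + 38\right)} = \sqrt{1 + \left(38 + C\right)} = \sqrt{39 + C}$)
$\left(f{\left(-64,61 \right)} + 19010\right) + x{\left(48 \right)} = \left(\left(144 + 61\right) + 19010\right) + \sqrt{39 + 48} = \left(205 + 19010\right) + \sqrt{87} = 19215 + \sqrt{87}$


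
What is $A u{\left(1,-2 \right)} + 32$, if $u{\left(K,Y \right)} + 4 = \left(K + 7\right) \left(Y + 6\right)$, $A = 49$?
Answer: $1404$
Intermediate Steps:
$u{\left(K,Y \right)} = -4 + \left(6 + Y\right) \left(7 + K\right)$ ($u{\left(K,Y \right)} = -4 + \left(K + 7\right) \left(Y + 6\right) = -4 + \left(7 + K\right) \left(6 + Y\right) = -4 + \left(6 + Y\right) \left(7 + K\right)$)
$A u{\left(1,-2 \right)} + 32 = 49 \left(38 + 6 \cdot 1 + 7 \left(-2\right) + 1 \left(-2\right)\right) + 32 = 49 \left(38 + 6 - 14 - 2\right) + 32 = 49 \cdot 28 + 32 = 1372 + 32 = 1404$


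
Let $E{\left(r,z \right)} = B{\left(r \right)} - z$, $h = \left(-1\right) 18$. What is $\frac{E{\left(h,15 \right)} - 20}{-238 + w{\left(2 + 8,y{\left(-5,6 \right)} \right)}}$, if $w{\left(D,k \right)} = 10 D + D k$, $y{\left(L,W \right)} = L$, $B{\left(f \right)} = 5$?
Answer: $\frac{15}{94} \approx 0.15957$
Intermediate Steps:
$h = -18$
$E{\left(r,z \right)} = 5 - z$
$\frac{E{\left(h,15 \right)} - 20}{-238 + w{\left(2 + 8,y{\left(-5,6 \right)} \right)}} = \frac{\left(5 - 15\right) - 20}{-238 + \left(2 + 8\right) \left(10 - 5\right)} = \frac{\left(5 - 15\right) - 20}{-238 + 10 \cdot 5} = \frac{-10 - 20}{-238 + 50} = - \frac{30}{-188} = \left(-30\right) \left(- \frac{1}{188}\right) = \frac{15}{94}$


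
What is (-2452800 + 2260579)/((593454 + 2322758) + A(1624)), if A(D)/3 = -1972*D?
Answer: 192221/6691372 ≈ 0.028727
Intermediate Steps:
A(D) = -5916*D (A(D) = 3*(-1972*D) = -5916*D)
(-2452800 + 2260579)/((593454 + 2322758) + A(1624)) = (-2452800 + 2260579)/((593454 + 2322758) - 5916*1624) = -192221/(2916212 - 9607584) = -192221/(-6691372) = -192221*(-1/6691372) = 192221/6691372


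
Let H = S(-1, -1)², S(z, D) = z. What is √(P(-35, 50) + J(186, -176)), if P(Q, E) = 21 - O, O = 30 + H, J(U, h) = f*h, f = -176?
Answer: √30966 ≈ 175.97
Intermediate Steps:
H = 1 (H = (-1)² = 1)
J(U, h) = -176*h
O = 31 (O = 30 + 1 = 31)
P(Q, E) = -10 (P(Q, E) = 21 - 1*31 = 21 - 31 = -10)
√(P(-35, 50) + J(186, -176)) = √(-10 - 176*(-176)) = √(-10 + 30976) = √30966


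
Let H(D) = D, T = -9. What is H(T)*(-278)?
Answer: 2502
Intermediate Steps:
H(T)*(-278) = -9*(-278) = 2502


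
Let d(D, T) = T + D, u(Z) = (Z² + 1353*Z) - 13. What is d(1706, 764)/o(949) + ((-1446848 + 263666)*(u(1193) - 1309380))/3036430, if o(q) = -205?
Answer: -8382685067549/12449363 ≈ -6.7334e+5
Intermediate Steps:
u(Z) = -13 + Z² + 1353*Z
d(D, T) = D + T
d(1706, 764)/o(949) + ((-1446848 + 263666)*(u(1193) - 1309380))/3036430 = (1706 + 764)/(-205) + ((-1446848 + 263666)*((-13 + 1193² + 1353*1193) - 1309380))/3036430 = 2470*(-1/205) - 1183182*((-13 + 1423249 + 1614129) - 1309380)*(1/3036430) = -494/41 - 1183182*(3037365 - 1309380)*(1/3036430) = -494/41 - 1183182*1727985*(1/3036430) = -494/41 - 2044520748270*1/3036430 = -494/41 - 204452074827/303643 = -8382685067549/12449363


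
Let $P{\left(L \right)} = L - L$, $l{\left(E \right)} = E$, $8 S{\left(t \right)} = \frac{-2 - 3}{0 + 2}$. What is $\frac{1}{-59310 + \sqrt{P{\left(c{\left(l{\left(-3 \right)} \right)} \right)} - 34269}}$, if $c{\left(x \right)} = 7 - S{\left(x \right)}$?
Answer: $- \frac{19770}{1172570123} - \frac{i \sqrt{34269}}{3517710369} \approx -1.686 \cdot 10^{-5} - 5.2625 \cdot 10^{-8} i$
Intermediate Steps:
$S{\left(t \right)} = - \frac{5}{16}$ ($S{\left(t \right)} = \frac{\left(-2 - 3\right) \frac{1}{0 + 2}}{8} = \frac{\left(-5\right) \frac{1}{2}}{8} = \frac{1}{8} \left(- \frac{5}{2}\right) = - \frac{5}{16}$)
$c{\left(x \right)} = \frac{117}{16}$ ($c{\left(x \right)} = 7 - - \frac{5}{16} = 7 + \frac{5}{16} = \frac{117}{16}$)
$P{\left(L \right)} = 0$
$\frac{1}{-59310 + \sqrt{P{\left(c{\left(l{\left(-3 \right)} \right)} \right)} - 34269}} = \frac{1}{-59310 + \sqrt{0 - 34269}} = \frac{1}{-59310 + \sqrt{-34269}} = \frac{1}{-59310 + i \sqrt{34269}}$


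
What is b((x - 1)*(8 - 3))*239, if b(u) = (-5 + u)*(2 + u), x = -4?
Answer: 164910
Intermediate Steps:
b((x - 1)*(8 - 3))*239 = (-10 + ((-4 - 1)*(8 - 3))² - 3*(-4 - 1)*(8 - 3))*239 = (-10 + (-5*5)² - (-15)*5)*239 = (-10 + (-25)² - 3*(-25))*239 = (-10 + 625 + 75)*239 = 690*239 = 164910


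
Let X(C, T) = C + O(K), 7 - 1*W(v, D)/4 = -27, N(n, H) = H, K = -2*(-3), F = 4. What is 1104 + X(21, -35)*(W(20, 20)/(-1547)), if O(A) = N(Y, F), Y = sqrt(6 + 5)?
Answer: 100264/91 ≈ 1101.8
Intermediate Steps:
Y = sqrt(11) ≈ 3.3166
K = 6
W(v, D) = 136 (W(v, D) = 28 - 4*(-27) = 28 + 108 = 136)
O(A) = 4
X(C, T) = 4 + C (X(C, T) = C + 4 = 4 + C)
1104 + X(21, -35)*(W(20, 20)/(-1547)) = 1104 + (4 + 21)*(136/(-1547)) = 1104 + 25*(136*(-1/1547)) = 1104 + 25*(-8/91) = 1104 - 200/91 = 100264/91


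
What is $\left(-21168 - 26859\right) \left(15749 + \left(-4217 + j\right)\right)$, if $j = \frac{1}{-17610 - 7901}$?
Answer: $- \frac{14129200054977}{25511} \approx -5.5385 \cdot 10^{8}$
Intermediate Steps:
$j = - \frac{1}{25511}$ ($j = \frac{1}{-25511} = - \frac{1}{25511} \approx -3.9199 \cdot 10^{-5}$)
$\left(-21168 - 26859\right) \left(15749 + \left(-4217 + j\right)\right) = \left(-21168 - 26859\right) \left(15749 - \frac{107579888}{25511}\right) = - 48027 \left(15749 - \frac{107579888}{25511}\right) = \left(-48027\right) \frac{294192851}{25511} = - \frac{14129200054977}{25511}$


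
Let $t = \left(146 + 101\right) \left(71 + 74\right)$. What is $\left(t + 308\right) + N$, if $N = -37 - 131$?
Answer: $35955$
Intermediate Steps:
$N = -168$
$t = 35815$ ($t = 247 \cdot 145 = 35815$)
$\left(t + 308\right) + N = \left(35815 + 308\right) - 168 = 36123 - 168 = 35955$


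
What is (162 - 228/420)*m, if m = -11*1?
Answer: -62161/35 ≈ -1776.0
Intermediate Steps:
m = -11
(162 - 228/420)*m = (162 - 228/420)*(-11) = (162 - 228*1/420)*(-11) = (162 - 19/35)*(-11) = (5651/35)*(-11) = -62161/35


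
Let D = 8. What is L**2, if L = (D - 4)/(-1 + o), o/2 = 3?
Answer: 16/25 ≈ 0.64000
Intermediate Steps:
o = 6 (o = 2*3 = 6)
L = 4/5 (L = (8 - 4)/(-1 + 6) = 4/5 ≈ 0.80000)
L**2 = (4/5)**2 = 16/25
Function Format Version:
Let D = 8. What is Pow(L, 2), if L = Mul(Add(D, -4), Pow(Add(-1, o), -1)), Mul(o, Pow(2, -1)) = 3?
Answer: Rational(16, 25) ≈ 0.64000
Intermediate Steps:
o = 6 (o = Mul(2, 3) = 6)
L = Rational(4, 5) (L = Mul(Add(8, -4), Pow(Add(-1, 6), -1)) = Mul(4, Pow(5, -1)) = Mul(4, Rational(1, 5)) = Rational(4, 5) ≈ 0.80000)
Pow(L, 2) = Pow(Rational(4, 5), 2) = Rational(16, 25)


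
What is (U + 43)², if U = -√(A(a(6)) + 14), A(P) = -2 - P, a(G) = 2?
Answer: (43 - √10)² ≈ 1587.0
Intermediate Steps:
U = -√10 (U = -√((-2 - 1*2) + 14) = -√((-2 - 2) + 14) = -√(-4 + 14) = -√10 ≈ -3.1623)
(U + 43)² = (-√10 + 43)² = (43 - √10)²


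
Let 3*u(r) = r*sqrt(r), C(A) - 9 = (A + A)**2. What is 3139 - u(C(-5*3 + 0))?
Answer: 3139 - 909*sqrt(101) ≈ -5996.3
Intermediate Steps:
C(A) = 9 + 4*A**2 (C(A) = 9 + (A + A)**2 = 9 + (2*A)**2 = 9 + 4*A**2)
u(r) = r**(3/2)/3 (u(r) = (r*sqrt(r))/3 = r**(3/2)/3)
3139 - u(C(-5*3 + 0)) = 3139 - (9 + 4*(-5*3 + 0)**2)**(3/2)/3 = 3139 - (9 + 4*(-15 + 0)**2)**(3/2)/3 = 3139 - (9 + 4*(-15)**2)**(3/2)/3 = 3139 - (9 + 4*225)**(3/2)/3 = 3139 - (9 + 900)**(3/2)/3 = 3139 - 909**(3/2)/3 = 3139 - 2727*sqrt(101)/3 = 3139 - 909*sqrt(101)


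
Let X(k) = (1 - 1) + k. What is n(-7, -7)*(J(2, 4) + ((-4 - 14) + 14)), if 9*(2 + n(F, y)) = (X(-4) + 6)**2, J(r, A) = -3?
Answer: 98/9 ≈ 10.889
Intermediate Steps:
X(k) = k (X(k) = 0 + k = k)
n(F, y) = -14/9 (n(F, y) = -2 + (-4 + 6)**2/9 = -2 + (1/9)*2**2 = -2 + (1/9)*4 = -2 + 4/9 = -14/9)
n(-7, -7)*(J(2, 4) + ((-4 - 14) + 14)) = -14*(-3 + ((-4 - 14) + 14))/9 = -14*(-3 + (-18 + 14))/9 = -14*(-3 - 4)/9 = -14/9*(-7) = 98/9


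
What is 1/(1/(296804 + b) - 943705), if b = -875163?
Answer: -578359/545800280096 ≈ -1.0597e-6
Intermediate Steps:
1/(1/(296804 + b) - 943705) = 1/(1/(296804 - 875163) - 943705) = 1/(1/(-578359) - 943705) = 1/(-1/578359 - 943705) = 1/(-545800280096/578359) = -578359/545800280096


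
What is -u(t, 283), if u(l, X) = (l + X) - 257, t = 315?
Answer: -341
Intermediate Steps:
u(l, X) = -257 + X + l (u(l, X) = (X + l) - 257 = -257 + X + l)
-u(t, 283) = -(-257 + 283 + 315) = -1*341 = -341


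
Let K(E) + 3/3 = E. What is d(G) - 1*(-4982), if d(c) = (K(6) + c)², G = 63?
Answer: 9606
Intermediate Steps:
K(E) = -1 + E
d(c) = (5 + c)² (d(c) = ((-1 + 6) + c)² = (5 + c)²)
d(G) - 1*(-4982) = (5 + 63)² - 1*(-4982) = 68² + 4982 = 4624 + 4982 = 9606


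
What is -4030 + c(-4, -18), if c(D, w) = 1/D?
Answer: -16121/4 ≈ -4030.3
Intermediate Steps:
-4030 + c(-4, -18) = -4030 + 1/(-4) = -4030 - ¼ = -16121/4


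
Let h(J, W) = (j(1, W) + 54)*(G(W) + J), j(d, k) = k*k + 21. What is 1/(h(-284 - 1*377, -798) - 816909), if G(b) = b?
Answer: -1/930023370 ≈ -1.0752e-9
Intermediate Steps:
j(d, k) = 21 + k² (j(d, k) = k² + 21 = 21 + k²)
h(J, W) = (75 + W²)*(J + W) (h(J, W) = ((21 + W²) + 54)*(W + J) = (75 + W²)*(J + W))
1/(h(-284 - 1*377, -798) - 816909) = 1/(((-798)³ + 75*(-284 - 1*377) + 75*(-798) + (-284 - 1*377)*(-798)²) - 816909) = 1/((-508169592 + 75*(-284 - 377) - 59850 + (-284 - 377)*636804) - 816909) = 1/((-508169592 + 75*(-661) - 59850 - 661*636804) - 816909) = 1/((-508169592 - 49575 - 59850 - 420927444) - 816909) = 1/(-929206461 - 816909) = 1/(-930023370) = -1/930023370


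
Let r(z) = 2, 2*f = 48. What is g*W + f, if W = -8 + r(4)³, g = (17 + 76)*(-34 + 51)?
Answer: 24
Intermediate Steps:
f = 24 (f = (½)*48 = 24)
g = 1581 (g = 93*17 = 1581)
W = 0 (W = -8 + 2³ = -8 + 8 = 0)
g*W + f = 1581*0 + 24 = 0 + 24 = 24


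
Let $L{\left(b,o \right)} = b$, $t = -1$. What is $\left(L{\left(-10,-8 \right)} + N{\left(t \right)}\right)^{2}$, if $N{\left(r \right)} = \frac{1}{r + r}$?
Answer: $\frac{441}{4} \approx 110.25$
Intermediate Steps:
$N{\left(r \right)} = \frac{1}{2 r}$
$\left(L{\left(-10,-8 \right)} + N{\left(t \right)}\right)^{2} = \left(-10 + \frac{1}{2 \left(-1\right)}\right)^{2} = \left(-10 + \frac{1}{2} \left(-1\right)\right)^{2} = \left(-10 - \frac{1}{2}\right)^{2} = \left(- \frac{21}{2}\right)^{2} = \frac{441}{4}$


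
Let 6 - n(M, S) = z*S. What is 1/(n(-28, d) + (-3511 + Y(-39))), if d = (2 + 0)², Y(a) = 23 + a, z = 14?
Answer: -1/3577 ≈ -0.00027956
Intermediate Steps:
d = 4 (d = 2² = 4)
n(M, S) = 6 - 14*S
1/(n(-28, d) + (-3511 + Y(-39))) = 1/((6 - 14*4) + (-3511 + (23 - 39))) = 1/((6 - 56) + (-3511 - 16)) = 1/(-50 - 3527) = 1/(-3577) = -1/3577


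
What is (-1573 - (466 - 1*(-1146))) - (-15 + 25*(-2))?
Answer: -3120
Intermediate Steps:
(-1573 - (466 - 1*(-1146))) - (-15 + 25*(-2)) = (-1573 - (466 + 1146)) - (-15 - 50) = (-1573 - 1*1612) - 1*(-65) = (-1573 - 1612) + 65 = -3185 + 65 = -3120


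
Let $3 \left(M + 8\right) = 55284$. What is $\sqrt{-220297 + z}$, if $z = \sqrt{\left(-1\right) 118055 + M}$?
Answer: $\sqrt{-220297 + i \sqrt{99635}} \approx 0.336 + 469.36 i$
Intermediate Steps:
$M = 18420$ ($M = -8 + \frac{1}{3} \cdot 55284 = -8 + 18428 = 18420$)
$z = i \sqrt{99635}$ ($z = \sqrt{\left(-1\right) 118055 + 18420} = \sqrt{-118055 + 18420} = \sqrt{-99635} = i \sqrt{99635} \approx 315.65 i$)
$\sqrt{-220297 + z} = \sqrt{-220297 + i \sqrt{99635}}$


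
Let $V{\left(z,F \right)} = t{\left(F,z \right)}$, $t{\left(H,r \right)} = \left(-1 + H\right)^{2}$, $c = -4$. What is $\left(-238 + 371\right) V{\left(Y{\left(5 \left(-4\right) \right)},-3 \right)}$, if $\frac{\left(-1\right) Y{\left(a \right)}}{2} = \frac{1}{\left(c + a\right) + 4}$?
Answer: $2128$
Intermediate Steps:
$Y{\left(a \right)} = - \frac{2}{a}$ ($Y{\left(a \right)} = - \frac{2}{\left(-4 + a\right) + 4} = - \frac{2}{a}$)
$V{\left(z,F \right)} = \left(-1 + F\right)^{2}$
$\left(-238 + 371\right) V{\left(Y{\left(5 \left(-4\right) \right)},-3 \right)} = \left(-238 + 371\right) \left(-1 - 3\right)^{2} = 133 \left(-4\right)^{2} = 133 \cdot 16 = 2128$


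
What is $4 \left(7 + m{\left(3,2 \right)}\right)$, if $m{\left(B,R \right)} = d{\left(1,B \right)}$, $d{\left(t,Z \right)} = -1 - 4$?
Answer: $8$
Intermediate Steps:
$d{\left(t,Z \right)} = -5$
$m{\left(B,R \right)} = -5$
$4 \left(7 + m{\left(3,2 \right)}\right) = 4 \left(7 - 5\right) = 4 \cdot 2 = 8$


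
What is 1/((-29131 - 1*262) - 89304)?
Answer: -1/118697 ≈ -8.4248e-6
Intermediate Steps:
1/((-29131 - 1*262) - 89304) = 1/((-29131 - 262) - 89304) = 1/(-29393 - 89304) = 1/(-118697) = -1/118697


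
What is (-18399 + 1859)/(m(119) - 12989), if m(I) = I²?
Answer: -4135/293 ≈ -14.113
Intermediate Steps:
(-18399 + 1859)/(m(119) - 12989) = (-18399 + 1859)/(119² - 12989) = -16540/(14161 - 12989) = -16540/1172 = -16540*1/1172 = -4135/293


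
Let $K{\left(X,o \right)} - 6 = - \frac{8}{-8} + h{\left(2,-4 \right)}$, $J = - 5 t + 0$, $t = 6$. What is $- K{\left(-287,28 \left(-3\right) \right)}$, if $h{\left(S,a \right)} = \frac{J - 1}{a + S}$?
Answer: $- \frac{45}{2} \approx -22.5$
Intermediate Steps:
$J = -30$ ($J = \left(-5\right) 6 + 0 = -30 + 0 = -30$)
$h{\left(S,a \right)} = - \frac{31}{S + a}$ ($h{\left(S,a \right)} = \frac{-30 - 1}{a + S} = - \frac{31}{S + a}$)
$K{\left(X,o \right)} = \frac{45}{2}$ ($K{\left(X,o \right)} = 6 - \left(-1 + \frac{31}{2 - 4}\right) = 6 - \left(-1 + \frac{31}{-2}\right) = 6 + \left(1 - - \frac{31}{2}\right) = 6 + \left(1 + \frac{31}{2}\right) = 6 + \frac{33}{2} = \frac{45}{2}$)
$- K{\left(-287,28 \left(-3\right) \right)} = \left(-1\right) \frac{45}{2} = - \frac{45}{2}$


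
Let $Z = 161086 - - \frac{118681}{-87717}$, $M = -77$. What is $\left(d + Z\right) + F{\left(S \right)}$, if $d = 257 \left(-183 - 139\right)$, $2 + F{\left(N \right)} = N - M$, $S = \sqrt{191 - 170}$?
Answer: $\frac{6877508138}{87717} + \sqrt{21} \approx 78410.0$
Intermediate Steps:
$Z = \frac{14129861981}{87717}$ ($Z = 161086 - \left(-118681\right) \left(- \frac{1}{87717}\right) = 161086 - \frac{118681}{87717} = \frac{14129861981}{87717} \approx 1.6108 \cdot 10^{5}$)
$S = \sqrt{21} \approx 4.5826$
$F{\left(N \right)} = 75 + N$ ($F{\left(N \right)} = -2 + \left(N - -77\right) = -2 + \left(N + 77\right) = -2 + \left(77 + N\right) = 75 + N$)
$d = -82754$ ($d = 257 \left(-322\right) = -82754$)
$\left(d + Z\right) + F{\left(S \right)} = \left(-82754 + \frac{14129861981}{87717}\right) + \left(75 + \sqrt{21}\right) = \frac{6870929363}{87717} + \left(75 + \sqrt{21}\right) = \frac{6877508138}{87717} + \sqrt{21}$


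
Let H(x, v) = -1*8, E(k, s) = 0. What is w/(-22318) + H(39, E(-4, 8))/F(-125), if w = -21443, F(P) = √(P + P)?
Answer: 21443/22318 + 4*I*√10/25 ≈ 0.96079 + 0.50596*I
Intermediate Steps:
F(P) = √2*√P (F(P) = √(2*P) = √2*√P)
H(x, v) = -8
w/(-22318) + H(39, E(-4, 8))/F(-125) = -21443/(-22318) - 8*(-I*√10/50) = -21443*(-1/22318) - 8*(-I*√10/50) = 21443/22318 - 8*(-I*√10/50) = 21443/22318 - (-4)*I*√10/25 = 21443/22318 + 4*I*√10/25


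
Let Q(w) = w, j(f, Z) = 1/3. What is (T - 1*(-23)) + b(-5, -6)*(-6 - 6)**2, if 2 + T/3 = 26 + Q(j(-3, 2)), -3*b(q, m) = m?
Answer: 384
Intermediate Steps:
j(f, Z) = 1/3
b(q, m) = -m/3
T = 73 (T = -6 + 3*(26 + 1/3) = -6 + 3*(79/3) = -6 + 79 = 73)
(T - 1*(-23)) + b(-5, -6)*(-6 - 6)**2 = (73 - 1*(-23)) + (-1/3*(-6))*(-6 - 6)**2 = (73 + 23) + 2*(-12)**2 = 96 + 2*144 = 96 + 288 = 384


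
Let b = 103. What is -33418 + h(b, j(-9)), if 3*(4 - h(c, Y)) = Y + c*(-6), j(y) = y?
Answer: -33205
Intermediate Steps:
h(c, Y) = 4 + 2*c - Y/3 (h(c, Y) = 4 - (Y + c*(-6))/3 = 4 - (Y - 6*c)/3 = 4 + (2*c - Y/3) = 4 + 2*c - Y/3)
-33418 + h(b, j(-9)) = -33418 + (4 + 2*103 - ⅓*(-9)) = -33418 + (4 + 206 + 3) = -33418 + 213 = -33205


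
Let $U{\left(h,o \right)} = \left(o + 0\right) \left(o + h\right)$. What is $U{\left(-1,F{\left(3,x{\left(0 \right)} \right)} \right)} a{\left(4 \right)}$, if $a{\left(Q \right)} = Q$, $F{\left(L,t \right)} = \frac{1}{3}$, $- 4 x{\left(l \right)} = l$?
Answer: $- \frac{8}{9} \approx -0.88889$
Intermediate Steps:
$x{\left(l \right)} = - \frac{l}{4}$
$F{\left(L,t \right)} = \frac{1}{3}$
$U{\left(h,o \right)} = o \left(h + o\right)$
$U{\left(-1,F{\left(3,x{\left(0 \right)} \right)} \right)} a{\left(4 \right)} = \frac{-1 + \frac{1}{3}}{3} \cdot 4 = \frac{1}{3} \left(- \frac{2}{3}\right) 4 = \left(- \frac{2}{9}\right) 4 = - \frac{8}{9}$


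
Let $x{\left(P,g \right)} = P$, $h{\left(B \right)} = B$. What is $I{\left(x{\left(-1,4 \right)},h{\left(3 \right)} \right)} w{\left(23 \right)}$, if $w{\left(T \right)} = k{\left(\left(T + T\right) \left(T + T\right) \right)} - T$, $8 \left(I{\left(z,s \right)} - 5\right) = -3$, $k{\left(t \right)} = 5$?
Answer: $- \frac{333}{4} \approx -83.25$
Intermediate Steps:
$I{\left(z,s \right)} = \frac{37}{8}$ ($I{\left(z,s \right)} = 5 + \frac{1}{8} \left(-3\right) = 5 - \frac{3}{8} = \frac{37}{8}$)
$w{\left(T \right)} = 5 - T$
$I{\left(x{\left(-1,4 \right)},h{\left(3 \right)} \right)} w{\left(23 \right)} = \frac{37 \left(5 - 23\right)}{8} = \frac{37}{8} \left(-18\right) = - \frac{333}{4}$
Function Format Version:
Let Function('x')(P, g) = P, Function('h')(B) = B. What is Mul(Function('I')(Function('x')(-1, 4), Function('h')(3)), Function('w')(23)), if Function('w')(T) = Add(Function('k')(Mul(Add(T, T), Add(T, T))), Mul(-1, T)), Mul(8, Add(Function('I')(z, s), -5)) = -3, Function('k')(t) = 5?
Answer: Rational(-333, 4) ≈ -83.250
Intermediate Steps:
Function('I')(z, s) = Rational(37, 8) (Function('I')(z, s) = Add(5, Mul(Rational(1, 8), -3)) = Add(5, Rational(-3, 8)) = Rational(37, 8))
Function('w')(T) = Add(5, Mul(-1, T))
Mul(Function('I')(Function('x')(-1, 4), Function('h')(3)), Function('w')(23)) = Mul(Rational(37, 8), Add(5, Mul(-1, 23))) = Mul(Rational(37, 8), Add(5, -23)) = Mul(Rational(37, 8), -18) = Rational(-333, 4)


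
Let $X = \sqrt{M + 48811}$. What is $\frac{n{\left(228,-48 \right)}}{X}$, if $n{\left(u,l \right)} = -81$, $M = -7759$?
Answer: $- \frac{27 \sqrt{10263}}{6842} \approx -0.39978$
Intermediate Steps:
$X = 2 \sqrt{10263}$ ($X = \sqrt{-7759 + 48811} = \sqrt{41052} = 2 \sqrt{10263} \approx 202.61$)
$\frac{n{\left(228,-48 \right)}}{X} = - \frac{81}{2 \sqrt{10263}} = - 81 \frac{\sqrt{10263}}{20526} = - \frac{27 \sqrt{10263}}{6842}$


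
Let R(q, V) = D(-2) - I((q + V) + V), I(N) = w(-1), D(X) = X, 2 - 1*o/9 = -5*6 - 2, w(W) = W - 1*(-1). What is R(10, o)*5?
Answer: -10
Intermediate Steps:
w(W) = 1 + W (w(W) = W + 1 = 1 + W)
o = 306 (o = 18 - 9*(-5*6 - 2) = 18 - 9*(-30 - 2) = 18 - 9*(-32) = 18 + 288 = 306)
I(N) = 0 (I(N) = 1 - 1 = 0)
R(q, V) = -2 (R(q, V) = -2 - 1*0 = -2 + 0 = -2)
R(10, o)*5 = -2*5 = -10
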